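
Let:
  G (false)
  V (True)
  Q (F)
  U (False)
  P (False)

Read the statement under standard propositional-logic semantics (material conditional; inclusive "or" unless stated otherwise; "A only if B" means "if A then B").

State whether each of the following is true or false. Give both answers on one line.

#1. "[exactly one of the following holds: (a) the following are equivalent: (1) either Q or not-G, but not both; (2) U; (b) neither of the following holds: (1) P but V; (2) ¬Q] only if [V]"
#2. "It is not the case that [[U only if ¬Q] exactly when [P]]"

#1 T / #2 T

#1: Parsed as (((Q xor ~G) <-> U) xor ((P & V) nor ~Q)) -> V

~G = ~F = T
Q xor ~G = F xor T = T
(Q xor ~G) <-> U = T <-> F = F
P & V = F & T = F
~Q = ~F = T
(P & V) nor ~Q = F nor T = F
((Q xor ~G) <-> U) xor ((P & V) nor ~Q) = F xor F = F
(((Q xor ~G) <-> U) xor ((P & V) nor ~Q)) -> V = F -> T = T
Hence #1 is true.

#2: Parsed as ~((U -> ~Q) <-> P)

~Q = ~F = T
U -> ~Q = F -> T = T
(U -> ~Q) <-> P = T <-> F = F
~((U -> ~Q) <-> P) = ~F = T
Thus #2 is true.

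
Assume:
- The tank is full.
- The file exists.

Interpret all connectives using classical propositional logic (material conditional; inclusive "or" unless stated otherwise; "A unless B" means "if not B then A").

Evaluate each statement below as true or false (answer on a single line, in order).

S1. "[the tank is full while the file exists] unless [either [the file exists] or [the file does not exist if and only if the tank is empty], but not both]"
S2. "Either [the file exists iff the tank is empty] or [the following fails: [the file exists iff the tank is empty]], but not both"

S1 T / S2 T

Let P = "the tank is full" (T), Q = "the file exists" (T).

S1: Formalization: (P ∧ Q) ∨ (Q ⊕ (¬Q ↔ ¬P))

P ∧ Q = T ∧ T = T
¬Q = ¬T = F
¬P = ¬T = F
¬Q ↔ ¬P = F ↔ F = T
Q ⊕ (¬Q ↔ ¬P) = T ⊕ T = F
(P ∧ Q) ∨ (Q ⊕ (¬Q ↔ ¬P)) = T ∨ F = T
Hence S1 is true.

S2: Formalization: (Q ↔ ¬P) ⊕ ¬(Q ↔ ¬P)

¬P = ¬T = F
Q ↔ ¬P = T ↔ F = F
¬P = ¬T = F
Q ↔ ¬P = T ↔ F = F
¬(Q ↔ ¬P) = ¬F = T
(Q ↔ ¬P) ⊕ ¬(Q ↔ ¬P) = F ⊕ T = T
So S2 is true.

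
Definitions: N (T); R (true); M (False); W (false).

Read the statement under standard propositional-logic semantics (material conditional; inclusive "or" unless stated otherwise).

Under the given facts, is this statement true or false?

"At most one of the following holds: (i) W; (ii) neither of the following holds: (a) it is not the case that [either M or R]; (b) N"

True

This is W nand (not (M or R) nor N).

M or R = False or True = True
not (M or R) = not True = False
not (M or R) nor N = False nor True = False
W nand (not (M or R) nor N) = False nand False = True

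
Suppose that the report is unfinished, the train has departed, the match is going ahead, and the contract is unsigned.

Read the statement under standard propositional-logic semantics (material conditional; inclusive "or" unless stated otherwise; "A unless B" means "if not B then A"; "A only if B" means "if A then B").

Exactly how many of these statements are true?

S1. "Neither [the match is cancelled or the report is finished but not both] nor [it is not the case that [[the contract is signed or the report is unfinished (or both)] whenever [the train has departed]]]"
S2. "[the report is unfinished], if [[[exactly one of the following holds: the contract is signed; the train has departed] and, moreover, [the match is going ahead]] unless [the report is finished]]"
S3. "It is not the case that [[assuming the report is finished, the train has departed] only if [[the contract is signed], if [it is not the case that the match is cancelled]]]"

3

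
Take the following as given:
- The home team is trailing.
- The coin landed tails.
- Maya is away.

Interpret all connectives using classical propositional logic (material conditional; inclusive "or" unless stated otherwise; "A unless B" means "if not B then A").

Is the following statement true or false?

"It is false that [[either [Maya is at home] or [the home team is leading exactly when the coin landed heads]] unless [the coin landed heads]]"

Let R = "Maya is at home" (False), P = "the home team is leading" (False), Q = "the coin landed heads" (False).
In symbols: not ((R or (P iff Q)) or Q)

P iff Q = False iff False = True
R or (P iff Q) = False or True = True
(R or (P iff Q)) or Q = True or False = True
not ((R or (P iff Q)) or Q) = not True = False

false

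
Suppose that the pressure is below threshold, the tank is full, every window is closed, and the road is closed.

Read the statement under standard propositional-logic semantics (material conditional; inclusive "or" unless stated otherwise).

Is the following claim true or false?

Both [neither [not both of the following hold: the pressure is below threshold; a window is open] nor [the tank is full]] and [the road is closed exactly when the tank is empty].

Let W = "the pressure is above threshold" (False), L = "a window is open" (False), K = "the tank is full" (True), U = "the road is closed" (True).
This is ((not W nand L) nor K) and (U iff not K).

not W = not False = True
not W nand L = True nand False = True
(not W nand L) nor K = True nor True = False
not K = not True = False
U iff not K = True iff False = False
((not W nand L) nor K) and (U iff not K) = False and False = False

False.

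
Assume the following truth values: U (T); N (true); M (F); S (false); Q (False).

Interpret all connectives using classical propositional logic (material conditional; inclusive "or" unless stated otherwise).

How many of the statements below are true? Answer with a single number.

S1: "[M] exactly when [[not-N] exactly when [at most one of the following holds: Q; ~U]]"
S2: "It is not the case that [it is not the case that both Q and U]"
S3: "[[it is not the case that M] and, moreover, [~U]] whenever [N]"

S1: This is M iff (not N iff (Q nand not U)).

not N = not True = False
not U = not True = False
Q nand not U = False nand False = True
not N iff (Q nand not U) = False iff True = False
M iff (not N iff (Q nand not U)) = False iff False = True
Thus S1 is true.

S2: Parsed as not (Q nand U)

Q nand U = False nand True = True
not (Q nand U) = not True = False
So S2 is false.

S3: In symbols: N -> (not M and not U)

not M = not False = True
not U = not True = False
not M and not U = True and False = False
N -> (not M and not U) = True -> False = False
So S3 is false.

Count: 1.

1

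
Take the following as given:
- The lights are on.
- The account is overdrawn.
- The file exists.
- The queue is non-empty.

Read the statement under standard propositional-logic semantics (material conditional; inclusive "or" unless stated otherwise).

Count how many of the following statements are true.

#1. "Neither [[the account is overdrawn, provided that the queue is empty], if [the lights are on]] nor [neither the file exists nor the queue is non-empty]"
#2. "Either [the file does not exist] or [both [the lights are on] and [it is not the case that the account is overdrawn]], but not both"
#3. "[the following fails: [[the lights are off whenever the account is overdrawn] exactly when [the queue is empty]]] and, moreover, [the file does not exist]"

Let P = "the lights are on" (True), S = "the queue is empty" (False), Q = "the account is overdrawn" (True), R = "the file exists" (True).

#1: This is (P -> (S -> Q)) nor (R nor not S).

S -> Q = False -> True = True
P -> (S -> Q) = True -> True = True
not S = not False = True
R nor not S = True nor True = False
(P -> (S -> Q)) nor (R nor not S) = True nor False = False
So #1 is false.

#2: Formalization: not R xor (P and not Q)

not R = not True = False
not Q = not True = False
P and not Q = True and False = False
not R xor (P and not Q) = False xor False = False
Thus #2 is false.

#3: In symbols: not ((Q -> not P) iff S) and not R

not P = not True = False
Q -> not P = True -> False = False
(Q -> not P) iff S = False iff False = True
not ((Q -> not P) iff S) = not True = False
not R = not True = False
not ((Q -> not P) iff S) and not R = False and False = False
So #3 is false.

Count: 0.

0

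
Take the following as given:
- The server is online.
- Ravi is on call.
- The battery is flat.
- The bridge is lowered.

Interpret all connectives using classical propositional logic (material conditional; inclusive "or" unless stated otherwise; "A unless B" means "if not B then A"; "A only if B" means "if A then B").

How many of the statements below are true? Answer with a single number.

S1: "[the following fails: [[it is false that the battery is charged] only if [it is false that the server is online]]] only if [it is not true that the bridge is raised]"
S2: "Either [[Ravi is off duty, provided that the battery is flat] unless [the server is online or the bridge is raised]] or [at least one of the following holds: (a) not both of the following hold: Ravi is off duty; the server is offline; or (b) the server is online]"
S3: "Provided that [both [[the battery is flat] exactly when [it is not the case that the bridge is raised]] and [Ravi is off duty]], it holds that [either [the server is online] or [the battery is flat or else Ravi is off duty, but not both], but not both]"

Let P = "the battery is charged" (False), D = "the server is online" (True), L = "the bridge is raised" (False), V = "Ravi is on call" (True).

S1: Formalization: not (not P -> not D) -> not L

not P = not False = True
not D = not True = False
not P -> not D = True -> False = False
not (not P -> not D) = not False = True
not L = not False = True
not (not P -> not D) -> not L = True -> True = True
So S1 is true.

S2: This is ((not P -> not V) or (D or L)) or ((not V nand not D) or D).

not P = not False = True
not V = not True = False
not P -> not V = True -> False = False
D or L = True or False = True
(not P -> not V) or (D or L) = False or True = True
not V = not True = False
not D = not True = False
not V nand not D = False nand False = True
(not V nand not D) or D = True or True = True
((not P -> not V) or (D or L)) or ((not V nand not D) or D) = True or True = True
So S2 is true.

S3: Formalization: ((not P iff not L) and not V) -> (D xor (not P xor not V))

not P = not False = True
not L = not False = True
not P iff not L = True iff True = True
not V = not True = False
(not P iff not L) and not V = True and False = False
not P = not False = True
not V = not True = False
not P xor not V = True xor False = True
D xor (not P xor not V) = True xor True = False
((not P iff not L) and not V) -> (D xor (not P xor not V)) = False -> False = True
Hence S3 is true.

Count: 3.

3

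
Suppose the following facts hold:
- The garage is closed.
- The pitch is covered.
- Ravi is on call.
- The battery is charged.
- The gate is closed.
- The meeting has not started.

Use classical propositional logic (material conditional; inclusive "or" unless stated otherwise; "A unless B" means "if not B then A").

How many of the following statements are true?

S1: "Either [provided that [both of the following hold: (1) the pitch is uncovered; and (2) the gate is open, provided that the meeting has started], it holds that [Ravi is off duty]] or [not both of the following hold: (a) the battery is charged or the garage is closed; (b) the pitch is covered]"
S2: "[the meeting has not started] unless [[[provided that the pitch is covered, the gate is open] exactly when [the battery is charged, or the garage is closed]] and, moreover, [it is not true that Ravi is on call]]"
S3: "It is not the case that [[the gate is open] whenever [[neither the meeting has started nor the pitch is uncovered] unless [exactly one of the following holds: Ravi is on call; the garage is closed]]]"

3

Let M = "the pitch is covered" (True), N = "the meeting has started" (False), D = "the gate is open" (False), R = "Ravi is on call" (True), G = "the battery is charged" (True), S = "the garage is closed" (True).

S1: Formalization: ((not M and (N -> D)) -> not R) or ((G or S) nand M)

not M = not True = False
N -> D = False -> False = True
not M and (N -> D) = False and True = False
not R = not True = False
(not M and (N -> D)) -> not R = False -> False = True
G or S = True or True = True
(G or S) nand M = True nand True = False
((not M and (N -> D)) -> not R) or ((G or S) nand M) = True or False = True
So S1 is true.

S2: In symbols: not N or (((M -> D) iff (G or S)) and not R)

not N = not False = True
M -> D = True -> False = False
G or S = True or True = True
(M -> D) iff (G or S) = False iff True = False
not R = not True = False
((M -> D) iff (G or S)) and not R = False and False = False
not N or (((M -> D) iff (G or S)) and not R) = True or False = True
Thus S2 is true.

S3: This is not (((N nor not M) or (R xor S)) -> D).

not M = not True = False
N nor not M = False nor False = True
R xor S = True xor True = False
(N nor not M) or (R xor S) = True or False = True
((N nor not M) or (R xor S)) -> D = True -> False = False
not (((N nor not M) or (R xor S)) -> D) = not False = True
So S3 is true.

3 of the 3 statements are true.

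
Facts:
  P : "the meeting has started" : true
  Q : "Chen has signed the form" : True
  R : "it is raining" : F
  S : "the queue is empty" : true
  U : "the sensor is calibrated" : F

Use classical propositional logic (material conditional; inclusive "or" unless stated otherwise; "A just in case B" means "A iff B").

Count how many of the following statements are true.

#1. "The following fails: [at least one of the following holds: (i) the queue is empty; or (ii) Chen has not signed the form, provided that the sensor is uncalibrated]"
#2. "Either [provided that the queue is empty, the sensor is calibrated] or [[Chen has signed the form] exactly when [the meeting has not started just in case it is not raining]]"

0

#1: Parsed as ¬(S ∨ (¬U → ¬Q))

¬U = ¬F = T
¬Q = ¬T = F
¬U → ¬Q = T → F = F
S ∨ (¬U → ¬Q) = T ∨ F = T
¬(S ∨ (¬U → ¬Q)) = ¬T = F
So #1 is false.

#2: Parsed as (S → U) ∨ (Q ↔ (¬P ↔ ¬R))

S → U = T → F = F
¬P = ¬T = F
¬R = ¬F = T
¬P ↔ ¬R = F ↔ T = F
Q ↔ (¬P ↔ ¬R) = T ↔ F = F
(S → U) ∨ (Q ↔ (¬P ↔ ¬R)) = F ∨ F = F
Thus #2 is false.

0 of the 2 statements are true (none).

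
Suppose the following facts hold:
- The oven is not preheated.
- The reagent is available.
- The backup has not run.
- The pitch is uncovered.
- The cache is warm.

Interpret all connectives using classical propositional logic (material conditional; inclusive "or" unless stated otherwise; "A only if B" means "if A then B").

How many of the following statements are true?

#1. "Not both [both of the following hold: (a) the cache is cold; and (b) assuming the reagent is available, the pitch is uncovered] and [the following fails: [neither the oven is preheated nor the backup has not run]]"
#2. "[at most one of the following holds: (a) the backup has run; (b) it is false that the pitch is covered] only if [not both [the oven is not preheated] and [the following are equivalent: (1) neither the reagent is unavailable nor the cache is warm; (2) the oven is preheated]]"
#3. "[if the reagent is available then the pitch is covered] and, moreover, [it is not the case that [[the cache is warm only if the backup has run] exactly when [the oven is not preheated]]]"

1

Let U = "the cache is warm" (True), Q = "the reagent is available" (True), S = "the pitch is covered" (False), P = "the oven is preheated" (False), R = "the backup has run" (False).

#1: This is (not U and (Q -> not S)) nand not (P nor not R).

not U = not True = False
not S = not False = True
Q -> not S = True -> True = True
not U and (Q -> not S) = False and True = False
not R = not False = True
P nor not R = False nor True = False
not (P nor not R) = not False = True
(not U and (Q -> not S)) nand not (P nor not R) = False nand True = True
So #1 is true.

#2: Formalization: (R nand not S) -> (not P nand ((not Q nor U) iff P))

not S = not False = True
R nand not S = False nand True = True
not P = not False = True
not Q = not True = False
not Q nor U = False nor True = False
(not Q nor U) iff P = False iff False = True
not P nand ((not Q nor U) iff P) = True nand True = False
(R nand not S) -> (not P nand ((not Q nor U) iff P)) = True -> False = False
So #2 is false.

#3: Formalization: (Q -> S) and not ((U -> R) iff not P)

Q -> S = True -> False = False
U -> R = True -> False = False
not P = not False = True
(U -> R) iff not P = False iff True = False
not ((U -> R) iff not P) = not False = True
(Q -> S) and not ((U -> R) iff not P) = False and True = False
Thus #3 is false.

Count: 1.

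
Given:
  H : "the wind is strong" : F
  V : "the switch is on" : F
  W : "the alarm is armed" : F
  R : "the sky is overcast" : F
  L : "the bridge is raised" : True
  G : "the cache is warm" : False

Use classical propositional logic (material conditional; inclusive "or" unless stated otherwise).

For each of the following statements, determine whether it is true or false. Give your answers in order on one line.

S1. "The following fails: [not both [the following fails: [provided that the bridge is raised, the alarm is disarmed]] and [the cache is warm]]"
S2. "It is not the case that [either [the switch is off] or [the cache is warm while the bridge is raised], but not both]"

S1: Formalization: ~(~(L -> ~W) nand G)

~W = ~F = T
L -> ~W = T -> T = T
~(L -> ~W) = ~T = F
~(L -> ~W) nand G = F nand F = T
~(~(L -> ~W) nand G) = ~T = F
Thus S1 is false.

S2: Parsed as ~(~V xor (G & L))

~V = ~F = T
G & L = F & T = F
~V xor (G & L) = T xor F = T
~(~V xor (G & L)) = ~T = F
Hence S2 is false.

S1 false, S2 false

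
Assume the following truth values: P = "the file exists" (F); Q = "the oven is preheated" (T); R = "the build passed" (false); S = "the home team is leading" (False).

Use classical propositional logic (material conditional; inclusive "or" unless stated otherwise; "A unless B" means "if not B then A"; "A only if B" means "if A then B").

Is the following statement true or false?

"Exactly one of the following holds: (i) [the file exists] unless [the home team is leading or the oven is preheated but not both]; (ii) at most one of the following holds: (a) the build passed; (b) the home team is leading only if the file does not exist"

False.

Values: P=F, S=F, Q=T, R=F.
Formalization: (P ∨ (S ⊕ Q)) ⊕ (R ↑ (S → ¬P))

S ⊕ Q = F ⊕ T = T
P ∨ (S ⊕ Q) = F ∨ T = T
¬P = ¬F = T
S → ¬P = F → T = T
R ↑ (S → ¬P) = F ↑ T = T
(P ∨ (S ⊕ Q)) ⊕ (R ↑ (S → ¬P)) = T ⊕ T = F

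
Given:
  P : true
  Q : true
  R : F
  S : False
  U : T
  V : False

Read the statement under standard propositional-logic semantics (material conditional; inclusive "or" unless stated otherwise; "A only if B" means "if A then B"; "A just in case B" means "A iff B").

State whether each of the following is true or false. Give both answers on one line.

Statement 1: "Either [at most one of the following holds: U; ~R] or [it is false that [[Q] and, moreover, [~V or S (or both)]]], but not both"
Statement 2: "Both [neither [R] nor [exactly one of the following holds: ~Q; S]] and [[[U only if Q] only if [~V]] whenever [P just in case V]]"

Statement 1: Parsed as (U nand ~R) xor ~(Q & (~V | S))

~R = ~F = T
U nand ~R = T nand T = F
~V = ~F = T
~V | S = T | F = T
Q & (~V | S) = T & T = T
~(Q & (~V | S)) = ~T = F
(U nand ~R) xor ~(Q & (~V | S)) = F xor F = F
Thus Statement 1 is false.

Statement 2: In symbols: (R nor (~Q xor S)) & ((P <-> V) -> ((U -> Q) -> ~V))

~Q = ~T = F
~Q xor S = F xor F = F
R nor (~Q xor S) = F nor F = T
P <-> V = T <-> F = F
U -> Q = T -> T = T
~V = ~F = T
(U -> Q) -> ~V = T -> T = T
(P <-> V) -> ((U -> Q) -> ~V) = F -> T = T
(R nor (~Q xor S)) & ((P <-> V) -> ((U -> Q) -> ~V)) = T & T = T
So Statement 2 is true.

Statement 1 F / Statement 2 T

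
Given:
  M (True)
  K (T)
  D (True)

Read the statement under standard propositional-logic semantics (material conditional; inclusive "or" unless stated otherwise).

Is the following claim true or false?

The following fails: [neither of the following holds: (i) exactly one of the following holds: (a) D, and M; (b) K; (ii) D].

Formalization: ¬(((D ∧ M) ⊕ K) ↓ D)

D ∧ M = T ∧ T = T
(D ∧ M) ⊕ K = T ⊕ T = F
((D ∧ M) ⊕ K) ↓ D = F ↓ T = F
¬(((D ∧ M) ⊕ K) ↓ D) = ¬F = T

The statement is true.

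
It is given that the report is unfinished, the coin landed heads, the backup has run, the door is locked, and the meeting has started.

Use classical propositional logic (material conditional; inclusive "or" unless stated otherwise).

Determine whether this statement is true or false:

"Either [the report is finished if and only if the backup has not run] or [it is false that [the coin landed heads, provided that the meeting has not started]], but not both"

Let P = "the report is finished" (F), R = "the backup has run" (T), U = "the meeting has started" (T), Q = "the coin landed heads" (T).
In symbols: (P <-> ~R) xor ~(~U -> Q)

~R = ~T = F
P <-> ~R = F <-> F = T
~U = ~T = F
~U -> Q = F -> T = T
~(~U -> Q) = ~T = F
(P <-> ~R) xor ~(~U -> Q) = T xor F = T

True.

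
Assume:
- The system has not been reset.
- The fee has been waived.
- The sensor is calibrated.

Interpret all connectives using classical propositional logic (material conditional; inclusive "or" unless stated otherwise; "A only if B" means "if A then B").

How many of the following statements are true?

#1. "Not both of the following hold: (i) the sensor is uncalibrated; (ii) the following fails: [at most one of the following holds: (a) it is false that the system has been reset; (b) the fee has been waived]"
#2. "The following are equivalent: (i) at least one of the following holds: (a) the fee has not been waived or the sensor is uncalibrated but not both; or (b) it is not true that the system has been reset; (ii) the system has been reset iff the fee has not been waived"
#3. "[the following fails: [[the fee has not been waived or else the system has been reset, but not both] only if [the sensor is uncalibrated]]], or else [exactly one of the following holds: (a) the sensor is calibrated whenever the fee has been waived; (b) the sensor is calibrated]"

2

Let S = "the sensor is calibrated" (T), R = "the system has been reset" (F), H = "the fee has been waived" (T).

#1: In symbols: ¬S ↑ ¬(¬R ↑ H)

¬S = ¬T = F
¬R = ¬F = T
¬R ↑ H = T ↑ T = F
¬(¬R ↑ H) = ¬F = T
¬S ↑ ¬(¬R ↑ H) = F ↑ T = T
Hence #1 is true.

#2: This is ((¬H ⊕ ¬S) ∨ ¬R) ↔ (R ↔ ¬H).

¬H = ¬T = F
¬S = ¬T = F
¬H ⊕ ¬S = F ⊕ F = F
¬R = ¬F = T
(¬H ⊕ ¬S) ∨ ¬R = F ∨ T = T
¬H = ¬T = F
R ↔ ¬H = F ↔ F = T
((¬H ⊕ ¬S) ∨ ¬R) ↔ (R ↔ ¬H) = T ↔ T = T
So #2 is true.

#3: Parsed as ¬((¬H ⊕ R) → ¬S) ∨ ((H → S) ⊕ S)

¬H = ¬T = F
¬H ⊕ R = F ⊕ F = F
¬S = ¬T = F
(¬H ⊕ R) → ¬S = F → F = T
¬((¬H ⊕ R) → ¬S) = ¬T = F
H → S = T → T = T
(H → S) ⊕ S = T ⊕ T = F
¬((¬H ⊕ R) → ¬S) ∨ ((H → S) ⊕ S) = F ∨ F = F
Hence #3 is false.

Count: 2.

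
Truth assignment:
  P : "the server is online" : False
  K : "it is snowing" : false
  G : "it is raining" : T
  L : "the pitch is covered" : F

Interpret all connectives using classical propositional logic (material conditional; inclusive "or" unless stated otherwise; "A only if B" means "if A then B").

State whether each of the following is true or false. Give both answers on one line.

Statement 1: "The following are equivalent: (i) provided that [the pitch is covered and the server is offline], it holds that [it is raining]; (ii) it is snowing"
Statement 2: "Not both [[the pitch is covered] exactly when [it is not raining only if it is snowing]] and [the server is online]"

Statement 1: In symbols: ((L & ~P) -> G) <-> K

~P = ~F = T
L & ~P = F & T = F
(L & ~P) -> G = F -> T = T
((L & ~P) -> G) <-> K = T <-> F = F
Hence Statement 1 is false.

Statement 2: In symbols: (L <-> (~G -> K)) nand P

~G = ~T = F
~G -> K = F -> F = T
L <-> (~G -> K) = F <-> T = F
(L <-> (~G -> K)) nand P = F nand F = T
So Statement 2 is true.

Statement 1 F / Statement 2 T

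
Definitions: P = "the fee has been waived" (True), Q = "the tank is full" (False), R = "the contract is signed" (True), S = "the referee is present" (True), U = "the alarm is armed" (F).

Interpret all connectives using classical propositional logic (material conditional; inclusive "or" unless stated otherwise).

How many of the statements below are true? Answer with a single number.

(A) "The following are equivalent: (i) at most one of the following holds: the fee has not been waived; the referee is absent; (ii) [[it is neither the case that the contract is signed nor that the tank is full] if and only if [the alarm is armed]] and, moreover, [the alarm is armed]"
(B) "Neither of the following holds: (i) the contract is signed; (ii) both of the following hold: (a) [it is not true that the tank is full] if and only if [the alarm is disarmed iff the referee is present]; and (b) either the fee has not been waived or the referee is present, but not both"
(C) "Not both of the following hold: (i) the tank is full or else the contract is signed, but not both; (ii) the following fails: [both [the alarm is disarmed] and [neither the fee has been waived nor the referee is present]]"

0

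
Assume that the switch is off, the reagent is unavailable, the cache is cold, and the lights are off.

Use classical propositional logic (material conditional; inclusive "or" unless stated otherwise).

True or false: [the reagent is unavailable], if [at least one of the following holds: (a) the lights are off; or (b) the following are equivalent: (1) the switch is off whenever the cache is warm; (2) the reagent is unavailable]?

Let S = "the lights are on" (False), R = "the cache is warm" (False), P = "the switch is on" (False), Q = "the reagent is available" (False).
This is (not S or ((R -> not P) iff not Q)) -> not Q.

not S = not False = True
not P = not False = True
R -> not P = False -> True = True
not Q = not False = True
(R -> not P) iff not Q = True iff True = True
not S or ((R -> not P) iff not Q) = True or True = True
not Q = not False = True
(not S or ((R -> not P) iff not Q)) -> not Q = True -> True = True

The statement is true.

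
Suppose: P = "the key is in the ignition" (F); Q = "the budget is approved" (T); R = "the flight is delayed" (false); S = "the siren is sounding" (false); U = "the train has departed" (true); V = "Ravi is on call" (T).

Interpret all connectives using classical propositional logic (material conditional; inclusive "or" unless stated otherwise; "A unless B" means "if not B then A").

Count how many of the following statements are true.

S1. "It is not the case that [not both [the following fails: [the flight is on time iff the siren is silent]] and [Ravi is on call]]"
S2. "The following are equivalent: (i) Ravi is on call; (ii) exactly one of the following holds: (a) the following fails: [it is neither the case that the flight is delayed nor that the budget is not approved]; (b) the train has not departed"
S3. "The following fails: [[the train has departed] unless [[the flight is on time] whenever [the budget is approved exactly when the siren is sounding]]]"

0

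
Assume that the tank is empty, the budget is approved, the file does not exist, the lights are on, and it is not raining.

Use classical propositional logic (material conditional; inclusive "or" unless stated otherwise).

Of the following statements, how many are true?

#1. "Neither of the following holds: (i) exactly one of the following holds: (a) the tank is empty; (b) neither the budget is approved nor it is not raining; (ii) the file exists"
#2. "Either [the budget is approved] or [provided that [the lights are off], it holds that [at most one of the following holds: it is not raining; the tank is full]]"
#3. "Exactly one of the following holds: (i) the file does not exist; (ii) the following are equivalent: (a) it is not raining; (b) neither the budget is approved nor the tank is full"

Let P = "the tank is full" (F), Q = "the budget is approved" (T), U = "it is raining" (F), R = "the file exists" (F), S = "the lights are on" (T).

#1: Parsed as (~P xor (Q nor ~U)) nor R

~P = ~F = T
~U = ~F = T
Q nor ~U = T nor T = F
~P xor (Q nor ~U) = T xor F = T
(~P xor (Q nor ~U)) nor R = T nor F = F
So #1 is false.

#2: Formalization: Q | (~S -> (~U nand P))

~S = ~T = F
~U = ~F = T
~U nand P = T nand F = T
~S -> (~U nand P) = F -> T = T
Q | (~S -> (~U nand P)) = T | T = T
Thus #2 is true.

#3: This is ~R xor (~U <-> (Q nor P)).

~R = ~F = T
~U = ~F = T
Q nor P = T nor F = F
~U <-> (Q nor P) = T <-> F = F
~R xor (~U <-> (Q nor P)) = T xor F = T
So #3 is true.

2 of the 3 statements are true.

2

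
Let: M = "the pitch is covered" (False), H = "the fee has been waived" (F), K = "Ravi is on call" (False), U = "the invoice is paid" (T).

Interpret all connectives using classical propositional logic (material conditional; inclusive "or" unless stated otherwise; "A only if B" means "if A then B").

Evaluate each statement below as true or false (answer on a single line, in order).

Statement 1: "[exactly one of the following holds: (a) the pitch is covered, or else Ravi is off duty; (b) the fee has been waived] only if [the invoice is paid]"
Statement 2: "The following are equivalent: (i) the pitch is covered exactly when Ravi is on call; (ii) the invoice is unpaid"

Statement 1 true, Statement 2 false

Statement 1: In symbols: ((M | ~K) xor H) -> U

~K = ~F = T
M | ~K = F | T = T
(M | ~K) xor H = T xor F = T
((M | ~K) xor H) -> U = T -> T = T
Hence Statement 1 is true.

Statement 2: Parsed as (M <-> K) <-> ~U

M <-> K = F <-> F = T
~U = ~T = F
(M <-> K) <-> ~U = T <-> F = F
Hence Statement 2 is false.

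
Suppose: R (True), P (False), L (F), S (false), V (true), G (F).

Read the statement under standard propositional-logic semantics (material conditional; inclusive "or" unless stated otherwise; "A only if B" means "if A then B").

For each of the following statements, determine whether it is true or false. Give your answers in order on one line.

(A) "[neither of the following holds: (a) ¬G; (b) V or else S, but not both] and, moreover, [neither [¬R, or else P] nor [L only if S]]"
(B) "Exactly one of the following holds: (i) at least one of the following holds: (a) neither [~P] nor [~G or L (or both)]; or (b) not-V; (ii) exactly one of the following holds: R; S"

(A): In symbols: (not G nor (V xor S)) and ((not R or P) nor (L -> S))

not G = not False = True
V xor S = True xor False = True
not G nor (V xor S) = True nor True = False
not R = not True = False
not R or P = False or False = False
L -> S = False -> False = True
(not R or P) nor (L -> S) = False nor True = False
(not G nor (V xor S)) and ((not R or P) nor (L -> S)) = False and False = False
Thus (A) is false.

(B): In symbols: ((not P nor (not G or L)) or not V) xor (R xor S)

not P = not False = True
not G = not False = True
not G or L = True or False = True
not P nor (not G or L) = True nor True = False
not V = not True = False
(not P nor (not G or L)) or not V = False or False = False
R xor S = True xor False = True
((not P nor (not G or L)) or not V) xor (R xor S) = False xor True = True
Thus (B) is true.

(A) False / (B) True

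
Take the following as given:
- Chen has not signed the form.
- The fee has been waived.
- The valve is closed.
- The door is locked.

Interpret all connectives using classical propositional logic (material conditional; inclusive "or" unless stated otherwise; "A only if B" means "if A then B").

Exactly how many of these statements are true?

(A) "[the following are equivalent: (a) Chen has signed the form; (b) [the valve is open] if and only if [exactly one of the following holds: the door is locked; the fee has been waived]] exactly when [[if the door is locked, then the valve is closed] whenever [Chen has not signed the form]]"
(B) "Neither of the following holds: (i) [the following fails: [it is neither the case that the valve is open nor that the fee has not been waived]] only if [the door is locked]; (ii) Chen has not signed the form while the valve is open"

0

Let P = "Chen has signed the form" (F), R = "the valve is open" (F), S = "the door is locked" (T), Q = "the fee has been waived" (T).

(A): Parsed as (P ↔ (R ↔ (S ⊕ Q))) ↔ (¬P → (S → ¬R))

S ⊕ Q = T ⊕ T = F
R ↔ (S ⊕ Q) = F ↔ F = T
P ↔ (R ↔ (S ⊕ Q)) = F ↔ T = F
¬P = ¬F = T
¬R = ¬F = T
S → ¬R = T → T = T
¬P → (S → ¬R) = T → T = T
(P ↔ (R ↔ (S ⊕ Q))) ↔ (¬P → (S → ¬R)) = F ↔ T = F
Thus (A) is false.

(B): This is (¬(R ↓ ¬Q) → S) ↓ (¬P ∧ R).

¬Q = ¬T = F
R ↓ ¬Q = F ↓ F = T
¬(R ↓ ¬Q) = ¬T = F
¬(R ↓ ¬Q) → S = F → T = T
¬P = ¬F = T
¬P ∧ R = T ∧ F = F
(¬(R ↓ ¬Q) → S) ↓ (¬P ∧ R) = T ↓ F = F
Hence (B) is false.

0 of the 2 statements are true (none).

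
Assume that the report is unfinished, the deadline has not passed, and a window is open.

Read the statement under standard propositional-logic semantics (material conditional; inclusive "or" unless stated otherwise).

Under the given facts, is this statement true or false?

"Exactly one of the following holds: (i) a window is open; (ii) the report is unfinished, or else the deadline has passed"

The statement is false.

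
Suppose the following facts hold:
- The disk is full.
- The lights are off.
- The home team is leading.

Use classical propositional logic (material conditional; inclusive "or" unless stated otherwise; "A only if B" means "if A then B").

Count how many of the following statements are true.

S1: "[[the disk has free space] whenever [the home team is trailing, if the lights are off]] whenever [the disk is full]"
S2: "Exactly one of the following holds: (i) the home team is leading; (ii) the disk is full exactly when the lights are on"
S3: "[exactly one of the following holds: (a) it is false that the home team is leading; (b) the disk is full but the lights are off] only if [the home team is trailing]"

Let P = "the disk is full" (T), Q = "the lights are on" (F), R = "the home team is leading" (T).

S1: Formalization: P -> ((~Q -> ~R) -> ~P)

~Q = ~F = T
~R = ~T = F
~Q -> ~R = T -> F = F
~P = ~T = F
(~Q -> ~R) -> ~P = F -> F = T
P -> ((~Q -> ~R) -> ~P) = T -> T = T
Thus S1 is true.

S2: Parsed as R xor (P <-> Q)

P <-> Q = T <-> F = F
R xor (P <-> Q) = T xor F = T
Thus S2 is true.

S3: Formalization: (~R xor (P & ~Q)) -> ~R

~R = ~T = F
~Q = ~F = T
P & ~Q = T & T = T
~R xor (P & ~Q) = F xor T = T
~R = ~T = F
(~R xor (P & ~Q)) -> ~R = T -> F = F
Thus S3 is false.

True statements: 2 (S1, S2).

2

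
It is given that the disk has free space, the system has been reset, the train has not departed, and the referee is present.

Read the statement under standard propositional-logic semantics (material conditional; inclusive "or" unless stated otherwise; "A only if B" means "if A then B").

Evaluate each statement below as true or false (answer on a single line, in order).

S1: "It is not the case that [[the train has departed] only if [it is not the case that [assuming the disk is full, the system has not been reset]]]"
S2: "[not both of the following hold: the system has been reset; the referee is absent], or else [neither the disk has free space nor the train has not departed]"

S1 F, S2 T

Let K = "the train has departed" (F), D = "the disk is full" (F), U = "the system has been reset" (T), R = "the referee is present" (T).

S1: In symbols: ¬(K → ¬(D → ¬U))

¬U = ¬T = F
D → ¬U = F → F = T
¬(D → ¬U) = ¬T = F
K → ¬(D → ¬U) = F → F = T
¬(K → ¬(D → ¬U)) = ¬T = F
Hence S1 is false.

S2: This is (U ↑ ¬R) ∨ (¬D ↓ ¬K).

¬R = ¬T = F
U ↑ ¬R = T ↑ F = T
¬D = ¬F = T
¬K = ¬F = T
¬D ↓ ¬K = T ↓ T = F
(U ↑ ¬R) ∨ (¬D ↓ ¬K) = T ∨ F = T
So S2 is true.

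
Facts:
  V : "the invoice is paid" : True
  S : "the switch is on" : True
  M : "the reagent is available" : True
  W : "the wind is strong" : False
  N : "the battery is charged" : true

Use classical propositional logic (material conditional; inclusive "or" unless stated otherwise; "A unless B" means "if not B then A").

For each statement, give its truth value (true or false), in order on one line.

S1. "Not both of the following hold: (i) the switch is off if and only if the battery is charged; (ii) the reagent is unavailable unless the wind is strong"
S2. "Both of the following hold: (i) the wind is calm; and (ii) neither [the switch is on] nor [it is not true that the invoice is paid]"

S1 true, S2 false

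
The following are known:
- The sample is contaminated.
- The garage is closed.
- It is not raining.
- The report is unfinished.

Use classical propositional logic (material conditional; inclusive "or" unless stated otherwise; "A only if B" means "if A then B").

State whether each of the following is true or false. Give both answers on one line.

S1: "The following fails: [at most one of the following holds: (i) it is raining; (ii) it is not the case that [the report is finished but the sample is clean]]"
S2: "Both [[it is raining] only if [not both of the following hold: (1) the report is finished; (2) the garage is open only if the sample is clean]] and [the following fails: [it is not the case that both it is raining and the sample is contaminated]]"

Let R = "it is raining" (F), S = "the report is finished" (F), P = "the sample is contaminated" (T), Q = "the garage is closed" (T).

S1: Parsed as ~(R nand ~(S & ~P))

~P = ~T = F
S & ~P = F & F = F
~(S & ~P) = ~F = T
R nand ~(S & ~P) = F nand T = T
~(R nand ~(S & ~P)) = ~T = F
Hence S1 is false.

S2: In symbols: (R -> (S nand (~Q -> ~P))) & ~(R nand P)

~Q = ~T = F
~P = ~T = F
~Q -> ~P = F -> F = T
S nand (~Q -> ~P) = F nand T = T
R -> (S nand (~Q -> ~P)) = F -> T = T
R nand P = F nand T = T
~(R nand P) = ~T = F
(R -> (S nand (~Q -> ~P))) & ~(R nand P) = T & F = F
Hence S2 is false.

S1 F; S2 F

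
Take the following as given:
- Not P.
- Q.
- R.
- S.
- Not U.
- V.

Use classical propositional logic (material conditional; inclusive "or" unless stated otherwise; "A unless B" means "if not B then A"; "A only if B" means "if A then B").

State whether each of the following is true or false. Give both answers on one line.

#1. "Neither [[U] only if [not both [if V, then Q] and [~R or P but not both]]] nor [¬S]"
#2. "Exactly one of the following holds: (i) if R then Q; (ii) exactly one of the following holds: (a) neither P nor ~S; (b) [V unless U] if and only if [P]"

#1: This is (U → ((V → Q) ↑ (¬R ⊕ P))) ↓ ¬S.

V → Q = T → T = T
¬R = ¬T = F
¬R ⊕ P = F ⊕ F = F
(V → Q) ↑ (¬R ⊕ P) = T ↑ F = T
U → ((V → Q) ↑ (¬R ⊕ P)) = F → T = T
¬S = ¬T = F
(U → ((V → Q) ↑ (¬R ⊕ P))) ↓ ¬S = T ↓ F = F
Thus #1 is false.

#2: In symbols: (R → Q) ⊕ ((P ↓ ¬S) ⊕ ((V ∨ U) ↔ P))

R → Q = T → T = T
¬S = ¬T = F
P ↓ ¬S = F ↓ F = T
V ∨ U = T ∨ F = T
(V ∨ U) ↔ P = T ↔ F = F
(P ↓ ¬S) ⊕ ((V ∨ U) ↔ P) = T ⊕ F = T
(R → Q) ⊕ ((P ↓ ¬S) ⊕ ((V ∨ U) ↔ P)) = T ⊕ T = F
Hence #2 is false.

#1 false, #2 false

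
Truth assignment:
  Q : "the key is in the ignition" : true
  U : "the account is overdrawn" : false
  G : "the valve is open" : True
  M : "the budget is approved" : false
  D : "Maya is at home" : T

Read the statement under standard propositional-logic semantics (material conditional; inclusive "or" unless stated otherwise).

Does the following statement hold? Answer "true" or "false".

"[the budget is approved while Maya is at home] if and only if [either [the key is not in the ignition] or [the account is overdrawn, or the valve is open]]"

This is (M & D) <-> (~Q | (U | G)).

M & D = F & T = F
~Q = ~T = F
U | G = F | T = T
~Q | (U | G) = F | T = T
(M & D) <-> (~Q | (U | G)) = F <-> T = F

False.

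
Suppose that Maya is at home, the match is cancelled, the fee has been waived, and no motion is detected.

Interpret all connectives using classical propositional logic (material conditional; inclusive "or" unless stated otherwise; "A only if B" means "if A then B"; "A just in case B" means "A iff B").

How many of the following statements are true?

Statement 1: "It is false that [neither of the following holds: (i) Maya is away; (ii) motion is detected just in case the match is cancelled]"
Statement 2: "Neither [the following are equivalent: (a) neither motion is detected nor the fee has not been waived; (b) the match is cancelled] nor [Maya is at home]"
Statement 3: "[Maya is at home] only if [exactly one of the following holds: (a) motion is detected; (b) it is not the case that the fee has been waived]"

0

Let P = "Maya is at home" (T), S = "motion is detected" (F), Q = "the match is cancelled" (T), R = "the fee has been waived" (T).

Statement 1: In symbols: ~(~P nor (S <-> Q))

~P = ~T = F
S <-> Q = F <-> T = F
~P nor (S <-> Q) = F nor F = T
~(~P nor (S <-> Q)) = ~T = F
So Statement 1 is false.

Statement 2: This is ((S nor ~R) <-> Q) nor P.

~R = ~T = F
S nor ~R = F nor F = T
(S nor ~R) <-> Q = T <-> T = T
((S nor ~R) <-> Q) nor P = T nor T = F
Hence Statement 2 is false.

Statement 3: Formalization: P -> (S xor ~R)

~R = ~T = F
S xor ~R = F xor F = F
P -> (S xor ~R) = T -> F = F
Hence Statement 3 is false.

Count: 0.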